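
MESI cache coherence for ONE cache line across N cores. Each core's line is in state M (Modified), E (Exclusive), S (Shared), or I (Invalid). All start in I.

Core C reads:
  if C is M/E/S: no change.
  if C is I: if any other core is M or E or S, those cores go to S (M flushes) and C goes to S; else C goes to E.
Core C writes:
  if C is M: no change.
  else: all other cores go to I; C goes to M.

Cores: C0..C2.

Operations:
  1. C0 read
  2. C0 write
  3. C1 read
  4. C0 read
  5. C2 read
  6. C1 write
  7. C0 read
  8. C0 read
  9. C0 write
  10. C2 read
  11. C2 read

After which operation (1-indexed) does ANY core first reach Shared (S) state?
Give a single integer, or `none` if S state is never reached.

Answer: 3

Derivation:
Op 1: C0 read [C0 read from I: no other sharers -> C0=E (exclusive)] -> [E,I,I]
Op 2: C0 write [C0 write: invalidate none -> C0=M] -> [M,I,I]
Op 3: C1 read [C1 read from I: others=['C0=M'] -> C1=S, others downsized to S] -> [S,S,I]
  -> First S state at op 3; remaining ops need not be traced.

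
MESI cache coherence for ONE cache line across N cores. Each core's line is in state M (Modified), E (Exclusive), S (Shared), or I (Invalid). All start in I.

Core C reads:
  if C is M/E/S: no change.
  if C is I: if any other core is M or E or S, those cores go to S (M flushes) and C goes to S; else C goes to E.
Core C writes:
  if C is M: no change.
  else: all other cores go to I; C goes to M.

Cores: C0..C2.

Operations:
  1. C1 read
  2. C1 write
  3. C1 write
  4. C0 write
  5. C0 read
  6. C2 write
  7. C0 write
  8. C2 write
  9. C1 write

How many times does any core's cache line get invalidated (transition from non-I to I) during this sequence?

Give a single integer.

Op 1: C1 read [C1 read from I: no other sharers -> C1=E (exclusive)] -> [I,E,I] (invalidations this op: 0; running total: 0)
Op 2: C1 write [C1 write: invalidate none -> C1=M] -> [I,M,I] (invalidations this op: 0; running total: 0)
Op 3: C1 write [C1 write: already M (modified), no change] -> [I,M,I] (invalidations this op: 0; running total: 0)
Op 4: C0 write [C0 write: invalidate ['C1=M'] -> C0=M] -> [M,I,I] (invalidations this op: 1; running total: 1)
Op 5: C0 read [C0 read: already in M, no change] -> [M,I,I] (invalidations this op: 0; running total: 1)
Op 6: C2 write [C2 write: invalidate ['C0=M'] -> C2=M] -> [I,I,M] (invalidations this op: 1; running total: 2)
Op 7: C0 write [C0 write: invalidate ['C2=M'] -> C0=M] -> [M,I,I] (invalidations this op: 1; running total: 3)
Op 8: C2 write [C2 write: invalidate ['C0=M'] -> C2=M] -> [I,I,M] (invalidations this op: 1; running total: 4)
Op 9: C1 write [C1 write: invalidate ['C2=M'] -> C1=M] -> [I,M,I] (invalidations this op: 1; running total: 5)

Answer: 5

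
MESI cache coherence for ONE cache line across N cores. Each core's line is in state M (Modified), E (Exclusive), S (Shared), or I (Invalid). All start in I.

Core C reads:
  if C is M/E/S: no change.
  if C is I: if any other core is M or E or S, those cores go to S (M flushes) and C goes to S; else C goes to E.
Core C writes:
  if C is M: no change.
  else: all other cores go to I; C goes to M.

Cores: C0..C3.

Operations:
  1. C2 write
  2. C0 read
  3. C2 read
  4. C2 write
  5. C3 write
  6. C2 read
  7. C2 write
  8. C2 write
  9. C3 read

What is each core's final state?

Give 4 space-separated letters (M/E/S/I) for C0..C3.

Op 1: C2 write [C2 write: invalidate none -> C2=M] -> [I,I,M,I]
Op 2: C0 read [C0 read from I: others=['C2=M'] -> C0=S, others downsized to S] -> [S,I,S,I]
Op 3: C2 read [C2 read: already in S, no change] -> [S,I,S,I]
Op 4: C2 write [C2 write: invalidate ['C0=S'] -> C2=M] -> [I,I,M,I]
Op 5: C3 write [C3 write: invalidate ['C2=M'] -> C3=M] -> [I,I,I,M]
Op 6: C2 read [C2 read from I: others=['C3=M'] -> C2=S, others downsized to S] -> [I,I,S,S]
Op 7: C2 write [C2 write: invalidate ['C3=S'] -> C2=M] -> [I,I,M,I]
Op 8: C2 write [C2 write: already M (modified), no change] -> [I,I,M,I]
Op 9: C3 read [C3 read from I: others=['C2=M'] -> C3=S, others downsized to S] -> [I,I,S,S]

Answer: I I S S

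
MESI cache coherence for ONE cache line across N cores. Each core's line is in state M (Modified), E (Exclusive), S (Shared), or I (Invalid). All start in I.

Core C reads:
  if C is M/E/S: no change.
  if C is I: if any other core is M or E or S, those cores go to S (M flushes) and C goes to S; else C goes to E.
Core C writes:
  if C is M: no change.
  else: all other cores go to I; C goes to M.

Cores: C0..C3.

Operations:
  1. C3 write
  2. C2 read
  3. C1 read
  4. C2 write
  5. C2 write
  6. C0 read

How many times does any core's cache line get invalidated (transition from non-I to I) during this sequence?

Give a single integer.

Op 1: C3 write [C3 write: invalidate none -> C3=M] -> [I,I,I,M] (invalidations this op: 0; running total: 0)
Op 2: C2 read [C2 read from I: others=['C3=M'] -> C2=S, others downsized to S] -> [I,I,S,S] (invalidations this op: 0; running total: 0)
Op 3: C1 read [C1 read from I: others=['C2=S', 'C3=S'] -> C1=S, others downsized to S] -> [I,S,S,S] (invalidations this op: 0; running total: 0)
Op 4: C2 write [C2 write: invalidate ['C1=S', 'C3=S'] -> C2=M] -> [I,I,M,I] (invalidations this op: 2; running total: 2)
Op 5: C2 write [C2 write: already M (modified), no change] -> [I,I,M,I] (invalidations this op: 0; running total: 2)
Op 6: C0 read [C0 read from I: others=['C2=M'] -> C0=S, others downsized to S] -> [S,I,S,I] (invalidations this op: 0; running total: 2)

Answer: 2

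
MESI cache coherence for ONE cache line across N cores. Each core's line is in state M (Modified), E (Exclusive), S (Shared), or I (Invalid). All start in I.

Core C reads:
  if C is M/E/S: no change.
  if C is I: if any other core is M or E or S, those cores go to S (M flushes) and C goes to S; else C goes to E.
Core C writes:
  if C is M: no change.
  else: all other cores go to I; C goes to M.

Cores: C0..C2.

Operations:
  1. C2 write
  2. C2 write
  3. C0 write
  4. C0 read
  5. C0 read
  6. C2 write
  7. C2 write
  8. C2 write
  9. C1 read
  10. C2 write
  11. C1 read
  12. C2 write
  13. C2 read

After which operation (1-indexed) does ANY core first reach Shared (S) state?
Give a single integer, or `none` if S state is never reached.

Answer: 9

Derivation:
Op 1: C2 write [C2 write: invalidate none -> C2=M] -> [I,I,M]
Op 2: C2 write [C2 write: already M (modified), no change] -> [I,I,M]
Op 3: C0 write [C0 write: invalidate ['C2=M'] -> C0=M] -> [M,I,I]
Op 4: C0 read [C0 read: already in M, no change] -> [M,I,I]
Op 5: C0 read [C0 read: already in M, no change] -> [M,I,I]
Op 6: C2 write [C2 write: invalidate ['C0=M'] -> C2=M] -> [I,I,M]
Op 7: C2 write [C2 write: already M (modified), no change] -> [I,I,M]
Op 8: C2 write [C2 write: already M (modified), no change] -> [I,I,M]
Op 9: C1 read [C1 read from I: others=['C2=M'] -> C1=S, others downsized to S] -> [I,S,S]
  -> First S state at op 9; remaining ops need not be traced.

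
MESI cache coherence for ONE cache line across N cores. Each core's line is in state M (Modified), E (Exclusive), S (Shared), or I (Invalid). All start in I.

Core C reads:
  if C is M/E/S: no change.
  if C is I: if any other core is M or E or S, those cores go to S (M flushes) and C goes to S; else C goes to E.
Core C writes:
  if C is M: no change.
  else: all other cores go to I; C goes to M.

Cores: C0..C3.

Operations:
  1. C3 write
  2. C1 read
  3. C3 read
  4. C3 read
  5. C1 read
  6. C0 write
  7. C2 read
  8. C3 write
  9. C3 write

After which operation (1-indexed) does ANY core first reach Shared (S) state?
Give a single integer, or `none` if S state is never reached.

Op 1: C3 write [C3 write: invalidate none -> C3=M] -> [I,I,I,M]
Op 2: C1 read [C1 read from I: others=['C3=M'] -> C1=S, others downsized to S] -> [I,S,I,S]
  -> First S state at op 2; remaining ops need not be traced.

Answer: 2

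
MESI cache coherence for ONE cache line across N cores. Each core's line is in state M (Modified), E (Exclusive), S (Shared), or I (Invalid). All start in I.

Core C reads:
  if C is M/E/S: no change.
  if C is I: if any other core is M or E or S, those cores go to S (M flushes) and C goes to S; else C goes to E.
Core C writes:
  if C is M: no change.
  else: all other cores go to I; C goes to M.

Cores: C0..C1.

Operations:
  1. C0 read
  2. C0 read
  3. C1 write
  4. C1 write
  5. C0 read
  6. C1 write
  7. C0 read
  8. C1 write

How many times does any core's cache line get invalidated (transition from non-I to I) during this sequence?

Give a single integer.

Op 1: C0 read [C0 read from I: no other sharers -> C0=E (exclusive)] -> [E,I] (invalidations this op: 0; running total: 0)
Op 2: C0 read [C0 read: already in E, no change] -> [E,I] (invalidations this op: 0; running total: 0)
Op 3: C1 write [C1 write: invalidate ['C0=E'] -> C1=M] -> [I,M] (invalidations this op: 1; running total: 1)
Op 4: C1 write [C1 write: already M (modified), no change] -> [I,M] (invalidations this op: 0; running total: 1)
Op 5: C0 read [C0 read from I: others=['C1=M'] -> C0=S, others downsized to S] -> [S,S] (invalidations this op: 0; running total: 1)
Op 6: C1 write [C1 write: invalidate ['C0=S'] -> C1=M] -> [I,M] (invalidations this op: 1; running total: 2)
Op 7: C0 read [C0 read from I: others=['C1=M'] -> C0=S, others downsized to S] -> [S,S] (invalidations this op: 0; running total: 2)
Op 8: C1 write [C1 write: invalidate ['C0=S'] -> C1=M] -> [I,M] (invalidations this op: 1; running total: 3)

Answer: 3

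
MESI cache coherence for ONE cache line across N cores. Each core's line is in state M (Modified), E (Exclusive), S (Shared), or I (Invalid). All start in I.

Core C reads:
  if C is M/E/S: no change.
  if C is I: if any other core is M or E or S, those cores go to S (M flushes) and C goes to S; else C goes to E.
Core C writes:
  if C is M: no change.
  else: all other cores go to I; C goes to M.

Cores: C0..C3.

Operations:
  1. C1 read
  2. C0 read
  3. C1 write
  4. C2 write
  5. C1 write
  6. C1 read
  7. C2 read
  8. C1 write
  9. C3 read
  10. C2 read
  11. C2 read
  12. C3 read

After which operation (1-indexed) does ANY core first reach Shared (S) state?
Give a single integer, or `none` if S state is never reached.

Op 1: C1 read [C1 read from I: no other sharers -> C1=E (exclusive)] -> [I,E,I,I]
Op 2: C0 read [C0 read from I: others=['C1=E'] -> C0=S, others downsized to S] -> [S,S,I,I]
  -> First S state at op 2; remaining ops need not be traced.

Answer: 2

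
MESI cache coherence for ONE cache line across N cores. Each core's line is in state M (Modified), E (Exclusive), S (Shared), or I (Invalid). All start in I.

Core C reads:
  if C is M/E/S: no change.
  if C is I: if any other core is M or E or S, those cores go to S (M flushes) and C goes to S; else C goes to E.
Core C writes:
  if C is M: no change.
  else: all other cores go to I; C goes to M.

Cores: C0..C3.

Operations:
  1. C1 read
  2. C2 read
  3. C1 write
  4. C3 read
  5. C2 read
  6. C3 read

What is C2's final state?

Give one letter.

Answer: S

Derivation:
Op 1: C1 read [C1 read from I: no other sharers -> C1=E (exclusive)] -> [I,E,I,I]
Op 2: C2 read [C2 read from I: others=['C1=E'] -> C2=S, others downsized to S] -> [I,S,S,I]
Op 3: C1 write [C1 write: invalidate ['C2=S'] -> C1=M] -> [I,M,I,I]
Op 4: C3 read [C3 read from I: others=['C1=M'] -> C3=S, others downsized to S] -> [I,S,I,S]
Op 5: C2 read [C2 read from I: others=['C1=S', 'C3=S'] -> C2=S, others downsized to S] -> [I,S,S,S]
Op 6: C3 read [C3 read: already in S, no change] -> [I,S,S,S]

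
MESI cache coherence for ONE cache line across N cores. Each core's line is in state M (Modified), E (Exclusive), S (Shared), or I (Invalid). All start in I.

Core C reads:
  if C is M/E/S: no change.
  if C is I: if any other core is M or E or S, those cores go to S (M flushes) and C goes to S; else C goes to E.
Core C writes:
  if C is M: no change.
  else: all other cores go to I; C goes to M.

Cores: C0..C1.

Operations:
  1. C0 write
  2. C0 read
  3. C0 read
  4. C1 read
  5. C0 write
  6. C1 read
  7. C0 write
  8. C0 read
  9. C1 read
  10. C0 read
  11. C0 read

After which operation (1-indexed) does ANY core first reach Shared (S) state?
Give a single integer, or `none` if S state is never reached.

Op 1: C0 write [C0 write: invalidate none -> C0=M] -> [M,I]
Op 2: C0 read [C0 read: already in M, no change] -> [M,I]
Op 3: C0 read [C0 read: already in M, no change] -> [M,I]
Op 4: C1 read [C1 read from I: others=['C0=M'] -> C1=S, others downsized to S] -> [S,S]
  -> First S state at op 4; remaining ops need not be traced.

Answer: 4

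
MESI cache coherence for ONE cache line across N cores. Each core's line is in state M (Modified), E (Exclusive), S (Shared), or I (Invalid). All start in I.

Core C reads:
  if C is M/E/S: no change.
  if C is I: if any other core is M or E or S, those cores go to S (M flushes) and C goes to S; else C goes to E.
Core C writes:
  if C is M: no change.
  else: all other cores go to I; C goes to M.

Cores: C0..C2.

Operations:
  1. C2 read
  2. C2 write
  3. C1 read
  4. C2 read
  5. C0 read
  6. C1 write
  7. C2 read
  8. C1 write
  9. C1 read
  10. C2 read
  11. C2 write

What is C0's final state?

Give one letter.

Op 1: C2 read [C2 read from I: no other sharers -> C2=E (exclusive)] -> [I,I,E]
Op 2: C2 write [C2 write: invalidate none -> C2=M] -> [I,I,M]
Op 3: C1 read [C1 read from I: others=['C2=M'] -> C1=S, others downsized to S] -> [I,S,S]
Op 4: C2 read [C2 read: already in S, no change] -> [I,S,S]
Op 5: C0 read [C0 read from I: others=['C1=S', 'C2=S'] -> C0=S, others downsized to S] -> [S,S,S]
Op 6: C1 write [C1 write: invalidate ['C0=S', 'C2=S'] -> C1=M] -> [I,M,I]
Op 7: C2 read [C2 read from I: others=['C1=M'] -> C2=S, others downsized to S] -> [I,S,S]
Op 8: C1 write [C1 write: invalidate ['C2=S'] -> C1=M] -> [I,M,I]
Op 9: C1 read [C1 read: already in M, no change] -> [I,M,I]
Op 10: C2 read [C2 read from I: others=['C1=M'] -> C2=S, others downsized to S] -> [I,S,S]
Op 11: C2 write [C2 write: invalidate ['C1=S'] -> C2=M] -> [I,I,M]

Answer: I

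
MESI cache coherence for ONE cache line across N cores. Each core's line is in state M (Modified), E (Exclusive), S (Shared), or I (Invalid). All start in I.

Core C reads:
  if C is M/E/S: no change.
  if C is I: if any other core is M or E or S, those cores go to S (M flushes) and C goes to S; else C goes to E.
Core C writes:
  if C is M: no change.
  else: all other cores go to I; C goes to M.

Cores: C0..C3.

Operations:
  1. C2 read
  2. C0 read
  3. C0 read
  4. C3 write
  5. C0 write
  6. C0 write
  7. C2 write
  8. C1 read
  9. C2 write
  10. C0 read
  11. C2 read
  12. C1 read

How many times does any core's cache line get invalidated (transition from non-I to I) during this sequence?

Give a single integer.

Answer: 5

Derivation:
Op 1: C2 read [C2 read from I: no other sharers -> C2=E (exclusive)] -> [I,I,E,I] (invalidations this op: 0; running total: 0)
Op 2: C0 read [C0 read from I: others=['C2=E'] -> C0=S, others downsized to S] -> [S,I,S,I] (invalidations this op: 0; running total: 0)
Op 3: C0 read [C0 read: already in S, no change] -> [S,I,S,I] (invalidations this op: 0; running total: 0)
Op 4: C3 write [C3 write: invalidate ['C0=S', 'C2=S'] -> C3=M] -> [I,I,I,M] (invalidations this op: 2; running total: 2)
Op 5: C0 write [C0 write: invalidate ['C3=M'] -> C0=M] -> [M,I,I,I] (invalidations this op: 1; running total: 3)
Op 6: C0 write [C0 write: already M (modified), no change] -> [M,I,I,I] (invalidations this op: 0; running total: 3)
Op 7: C2 write [C2 write: invalidate ['C0=M'] -> C2=M] -> [I,I,M,I] (invalidations this op: 1; running total: 4)
Op 8: C1 read [C1 read from I: others=['C2=M'] -> C1=S, others downsized to S] -> [I,S,S,I] (invalidations this op: 0; running total: 4)
Op 9: C2 write [C2 write: invalidate ['C1=S'] -> C2=M] -> [I,I,M,I] (invalidations this op: 1; running total: 5)
Op 10: C0 read [C0 read from I: others=['C2=M'] -> C0=S, others downsized to S] -> [S,I,S,I] (invalidations this op: 0; running total: 5)
Op 11: C2 read [C2 read: already in S, no change] -> [S,I,S,I] (invalidations this op: 0; running total: 5)
Op 12: C1 read [C1 read from I: others=['C0=S', 'C2=S'] -> C1=S, others downsized to S] -> [S,S,S,I] (invalidations this op: 0; running total: 5)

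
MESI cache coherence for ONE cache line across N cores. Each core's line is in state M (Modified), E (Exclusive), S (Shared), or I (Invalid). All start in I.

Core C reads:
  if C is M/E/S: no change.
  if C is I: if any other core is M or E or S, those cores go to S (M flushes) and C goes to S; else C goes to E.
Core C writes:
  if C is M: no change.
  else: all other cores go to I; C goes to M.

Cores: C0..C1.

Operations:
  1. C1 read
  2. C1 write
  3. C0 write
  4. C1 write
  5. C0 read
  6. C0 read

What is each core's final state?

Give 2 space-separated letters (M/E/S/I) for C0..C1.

Op 1: C1 read [C1 read from I: no other sharers -> C1=E (exclusive)] -> [I,E]
Op 2: C1 write [C1 write: invalidate none -> C1=M] -> [I,M]
Op 3: C0 write [C0 write: invalidate ['C1=M'] -> C0=M] -> [M,I]
Op 4: C1 write [C1 write: invalidate ['C0=M'] -> C1=M] -> [I,M]
Op 5: C0 read [C0 read from I: others=['C1=M'] -> C0=S, others downsized to S] -> [S,S]
Op 6: C0 read [C0 read: already in S, no change] -> [S,S]

Answer: S S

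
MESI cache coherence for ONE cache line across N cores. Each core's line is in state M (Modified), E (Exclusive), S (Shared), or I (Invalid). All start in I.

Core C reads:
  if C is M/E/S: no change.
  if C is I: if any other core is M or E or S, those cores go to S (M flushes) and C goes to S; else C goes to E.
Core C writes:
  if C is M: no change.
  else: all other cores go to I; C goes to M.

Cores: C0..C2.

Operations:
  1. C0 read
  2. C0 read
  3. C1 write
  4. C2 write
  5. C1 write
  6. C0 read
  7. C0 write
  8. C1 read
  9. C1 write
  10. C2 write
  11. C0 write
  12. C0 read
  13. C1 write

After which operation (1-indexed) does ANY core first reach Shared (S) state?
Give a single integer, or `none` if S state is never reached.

Answer: 6

Derivation:
Op 1: C0 read [C0 read from I: no other sharers -> C0=E (exclusive)] -> [E,I,I]
Op 2: C0 read [C0 read: already in E, no change] -> [E,I,I]
Op 3: C1 write [C1 write: invalidate ['C0=E'] -> C1=M] -> [I,M,I]
Op 4: C2 write [C2 write: invalidate ['C1=M'] -> C2=M] -> [I,I,M]
Op 5: C1 write [C1 write: invalidate ['C2=M'] -> C1=M] -> [I,M,I]
Op 6: C0 read [C0 read from I: others=['C1=M'] -> C0=S, others downsized to S] -> [S,S,I]
  -> First S state at op 6; remaining ops need not be traced.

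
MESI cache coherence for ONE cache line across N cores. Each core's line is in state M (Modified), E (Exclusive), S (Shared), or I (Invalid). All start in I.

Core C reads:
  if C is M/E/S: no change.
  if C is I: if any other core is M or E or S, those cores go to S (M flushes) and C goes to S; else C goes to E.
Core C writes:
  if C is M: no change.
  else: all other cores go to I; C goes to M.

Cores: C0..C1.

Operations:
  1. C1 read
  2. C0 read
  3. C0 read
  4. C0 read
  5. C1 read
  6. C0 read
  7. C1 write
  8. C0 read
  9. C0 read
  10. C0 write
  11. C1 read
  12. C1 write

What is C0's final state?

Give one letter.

Op 1: C1 read [C1 read from I: no other sharers -> C1=E (exclusive)] -> [I,E]
Op 2: C0 read [C0 read from I: others=['C1=E'] -> C0=S, others downsized to S] -> [S,S]
Op 3: C0 read [C0 read: already in S, no change] -> [S,S]
Op 4: C0 read [C0 read: already in S, no change] -> [S,S]
Op 5: C1 read [C1 read: already in S, no change] -> [S,S]
Op 6: C0 read [C0 read: already in S, no change] -> [S,S]
Op 7: C1 write [C1 write: invalidate ['C0=S'] -> C1=M] -> [I,M]
Op 8: C0 read [C0 read from I: others=['C1=M'] -> C0=S, others downsized to S] -> [S,S]
Op 9: C0 read [C0 read: already in S, no change] -> [S,S]
Op 10: C0 write [C0 write: invalidate ['C1=S'] -> C0=M] -> [M,I]
Op 11: C1 read [C1 read from I: others=['C0=M'] -> C1=S, others downsized to S] -> [S,S]
Op 12: C1 write [C1 write: invalidate ['C0=S'] -> C1=M] -> [I,M]

Answer: I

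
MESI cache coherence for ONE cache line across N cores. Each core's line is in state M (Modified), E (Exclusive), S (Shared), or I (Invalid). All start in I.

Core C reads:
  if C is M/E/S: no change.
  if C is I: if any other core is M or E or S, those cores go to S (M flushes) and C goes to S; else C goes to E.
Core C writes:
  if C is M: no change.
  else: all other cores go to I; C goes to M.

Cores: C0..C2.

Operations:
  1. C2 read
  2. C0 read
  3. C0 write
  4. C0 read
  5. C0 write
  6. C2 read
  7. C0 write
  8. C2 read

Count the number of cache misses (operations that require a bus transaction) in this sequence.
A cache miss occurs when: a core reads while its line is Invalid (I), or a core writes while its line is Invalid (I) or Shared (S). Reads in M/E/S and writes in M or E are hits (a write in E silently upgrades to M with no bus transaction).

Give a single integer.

Answer: 6

Derivation:
Op 1: C2 read [C2 read from I: no other sharers -> C2=E (exclusive)] -> [I,I,E] [MISS #1: read from I]
Op 2: C0 read [C0 read from I: others=['C2=E'] -> C0=S, others downsized to S] -> [S,I,S] [MISS #2: read from I]
Op 3: C0 write [C0 write: invalidate ['C2=S'] -> C0=M] -> [M,I,I] [MISS #3: write from S]
Op 4: C0 read [C0 read: already in M, no change] -> [M,I,I] [hit: read from M]
Op 5: C0 write [C0 write: already M (modified), no change] -> [M,I,I] [hit: write from M]
Op 6: C2 read [C2 read from I: others=['C0=M'] -> C2=S, others downsized to S] -> [S,I,S] [MISS #4: read from I]
Op 7: C0 write [C0 write: invalidate ['C2=S'] -> C0=M] -> [M,I,I] [MISS #5: write from S]
Op 8: C2 read [C2 read from I: others=['C0=M'] -> C2=S, others downsized to S] -> [S,I,S] [MISS #6: read from I]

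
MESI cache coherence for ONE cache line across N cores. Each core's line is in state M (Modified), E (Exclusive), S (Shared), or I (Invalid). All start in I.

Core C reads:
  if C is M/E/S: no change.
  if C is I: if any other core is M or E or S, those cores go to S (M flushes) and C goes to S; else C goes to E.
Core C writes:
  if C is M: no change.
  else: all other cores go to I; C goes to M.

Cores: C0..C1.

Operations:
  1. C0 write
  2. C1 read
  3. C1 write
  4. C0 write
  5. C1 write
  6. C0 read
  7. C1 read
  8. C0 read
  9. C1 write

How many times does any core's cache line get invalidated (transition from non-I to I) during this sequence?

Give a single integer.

Op 1: C0 write [C0 write: invalidate none -> C0=M] -> [M,I] (invalidations this op: 0; running total: 0)
Op 2: C1 read [C1 read from I: others=['C0=M'] -> C1=S, others downsized to S] -> [S,S] (invalidations this op: 0; running total: 0)
Op 3: C1 write [C1 write: invalidate ['C0=S'] -> C1=M] -> [I,M] (invalidations this op: 1; running total: 1)
Op 4: C0 write [C0 write: invalidate ['C1=M'] -> C0=M] -> [M,I] (invalidations this op: 1; running total: 2)
Op 5: C1 write [C1 write: invalidate ['C0=M'] -> C1=M] -> [I,M] (invalidations this op: 1; running total: 3)
Op 6: C0 read [C0 read from I: others=['C1=M'] -> C0=S, others downsized to S] -> [S,S] (invalidations this op: 0; running total: 3)
Op 7: C1 read [C1 read: already in S, no change] -> [S,S] (invalidations this op: 0; running total: 3)
Op 8: C0 read [C0 read: already in S, no change] -> [S,S] (invalidations this op: 0; running total: 3)
Op 9: C1 write [C1 write: invalidate ['C0=S'] -> C1=M] -> [I,M] (invalidations this op: 1; running total: 4)

Answer: 4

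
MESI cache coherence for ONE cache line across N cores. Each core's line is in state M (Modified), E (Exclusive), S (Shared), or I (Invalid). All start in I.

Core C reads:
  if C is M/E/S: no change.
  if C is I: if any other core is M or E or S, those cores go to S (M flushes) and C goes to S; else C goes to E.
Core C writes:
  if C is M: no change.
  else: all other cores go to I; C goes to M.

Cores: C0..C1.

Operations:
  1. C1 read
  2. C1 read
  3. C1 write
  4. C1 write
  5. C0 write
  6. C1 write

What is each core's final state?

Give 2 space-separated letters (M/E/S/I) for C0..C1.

Answer: I M

Derivation:
Op 1: C1 read [C1 read from I: no other sharers -> C1=E (exclusive)] -> [I,E]
Op 2: C1 read [C1 read: already in E, no change] -> [I,E]
Op 3: C1 write [C1 write: invalidate none -> C1=M] -> [I,M]
Op 4: C1 write [C1 write: already M (modified), no change] -> [I,M]
Op 5: C0 write [C0 write: invalidate ['C1=M'] -> C0=M] -> [M,I]
Op 6: C1 write [C1 write: invalidate ['C0=M'] -> C1=M] -> [I,M]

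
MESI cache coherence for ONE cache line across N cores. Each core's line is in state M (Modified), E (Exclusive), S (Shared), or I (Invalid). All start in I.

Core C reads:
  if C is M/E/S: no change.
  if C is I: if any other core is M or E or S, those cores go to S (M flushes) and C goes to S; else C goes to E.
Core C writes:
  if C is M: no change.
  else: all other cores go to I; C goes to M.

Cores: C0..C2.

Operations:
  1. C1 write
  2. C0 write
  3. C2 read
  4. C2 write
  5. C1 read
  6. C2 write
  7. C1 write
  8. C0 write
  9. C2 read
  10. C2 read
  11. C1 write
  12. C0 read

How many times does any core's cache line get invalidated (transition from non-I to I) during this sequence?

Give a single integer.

Answer: 7

Derivation:
Op 1: C1 write [C1 write: invalidate none -> C1=M] -> [I,M,I] (invalidations this op: 0; running total: 0)
Op 2: C0 write [C0 write: invalidate ['C1=M'] -> C0=M] -> [M,I,I] (invalidations this op: 1; running total: 1)
Op 3: C2 read [C2 read from I: others=['C0=M'] -> C2=S, others downsized to S] -> [S,I,S] (invalidations this op: 0; running total: 1)
Op 4: C2 write [C2 write: invalidate ['C0=S'] -> C2=M] -> [I,I,M] (invalidations this op: 1; running total: 2)
Op 5: C1 read [C1 read from I: others=['C2=M'] -> C1=S, others downsized to S] -> [I,S,S] (invalidations this op: 0; running total: 2)
Op 6: C2 write [C2 write: invalidate ['C1=S'] -> C2=M] -> [I,I,M] (invalidations this op: 1; running total: 3)
Op 7: C1 write [C1 write: invalidate ['C2=M'] -> C1=M] -> [I,M,I] (invalidations this op: 1; running total: 4)
Op 8: C0 write [C0 write: invalidate ['C1=M'] -> C0=M] -> [M,I,I] (invalidations this op: 1; running total: 5)
Op 9: C2 read [C2 read from I: others=['C0=M'] -> C2=S, others downsized to S] -> [S,I,S] (invalidations this op: 0; running total: 5)
Op 10: C2 read [C2 read: already in S, no change] -> [S,I,S] (invalidations this op: 0; running total: 5)
Op 11: C1 write [C1 write: invalidate ['C0=S', 'C2=S'] -> C1=M] -> [I,M,I] (invalidations this op: 2; running total: 7)
Op 12: C0 read [C0 read from I: others=['C1=M'] -> C0=S, others downsized to S] -> [S,S,I] (invalidations this op: 0; running total: 7)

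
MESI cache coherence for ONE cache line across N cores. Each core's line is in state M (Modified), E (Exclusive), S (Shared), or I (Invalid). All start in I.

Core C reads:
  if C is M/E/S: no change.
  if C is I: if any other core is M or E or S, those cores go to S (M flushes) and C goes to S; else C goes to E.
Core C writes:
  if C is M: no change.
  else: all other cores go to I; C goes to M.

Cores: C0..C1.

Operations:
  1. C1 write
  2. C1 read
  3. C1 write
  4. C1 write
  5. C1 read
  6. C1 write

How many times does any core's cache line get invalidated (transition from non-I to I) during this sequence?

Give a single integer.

Op 1: C1 write [C1 write: invalidate none -> C1=M] -> [I,M] (invalidations this op: 0; running total: 0)
Op 2: C1 read [C1 read: already in M, no change] -> [I,M] (invalidations this op: 0; running total: 0)
Op 3: C1 write [C1 write: already M (modified), no change] -> [I,M] (invalidations this op: 0; running total: 0)
Op 4: C1 write [C1 write: already M (modified), no change] -> [I,M] (invalidations this op: 0; running total: 0)
Op 5: C1 read [C1 read: already in M, no change] -> [I,M] (invalidations this op: 0; running total: 0)
Op 6: C1 write [C1 write: already M (modified), no change] -> [I,M] (invalidations this op: 0; running total: 0)

Answer: 0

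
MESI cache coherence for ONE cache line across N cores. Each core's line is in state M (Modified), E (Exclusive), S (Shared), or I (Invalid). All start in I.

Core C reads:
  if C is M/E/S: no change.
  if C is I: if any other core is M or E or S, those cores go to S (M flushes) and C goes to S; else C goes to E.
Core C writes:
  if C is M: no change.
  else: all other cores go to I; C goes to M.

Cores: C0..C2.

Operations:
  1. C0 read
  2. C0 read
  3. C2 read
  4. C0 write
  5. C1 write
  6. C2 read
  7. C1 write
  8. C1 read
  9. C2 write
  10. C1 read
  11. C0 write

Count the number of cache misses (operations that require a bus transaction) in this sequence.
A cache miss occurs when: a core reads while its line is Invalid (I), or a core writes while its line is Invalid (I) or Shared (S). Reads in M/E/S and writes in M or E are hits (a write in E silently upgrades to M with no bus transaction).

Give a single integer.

Op 1: C0 read [C0 read from I: no other sharers -> C0=E (exclusive)] -> [E,I,I] [MISS #1: read from I]
Op 2: C0 read [C0 read: already in E, no change] -> [E,I,I] [hit: read from E]
Op 3: C2 read [C2 read from I: others=['C0=E'] -> C2=S, others downsized to S] -> [S,I,S] [MISS #2: read from I]
Op 4: C0 write [C0 write: invalidate ['C2=S'] -> C0=M] -> [M,I,I] [MISS #3: write from S]
Op 5: C1 write [C1 write: invalidate ['C0=M'] -> C1=M] -> [I,M,I] [MISS #4: write from I]
Op 6: C2 read [C2 read from I: others=['C1=M'] -> C2=S, others downsized to S] -> [I,S,S] [MISS #5: read from I]
Op 7: C1 write [C1 write: invalidate ['C2=S'] -> C1=M] -> [I,M,I] [MISS #6: write from S]
Op 8: C1 read [C1 read: already in M, no change] -> [I,M,I] [hit: read from M]
Op 9: C2 write [C2 write: invalidate ['C1=M'] -> C2=M] -> [I,I,M] [MISS #7: write from I]
Op 10: C1 read [C1 read from I: others=['C2=M'] -> C1=S, others downsized to S] -> [I,S,S] [MISS #8: read from I]
Op 11: C0 write [C0 write: invalidate ['C1=S', 'C2=S'] -> C0=M] -> [M,I,I] [MISS #9: write from I]

Answer: 9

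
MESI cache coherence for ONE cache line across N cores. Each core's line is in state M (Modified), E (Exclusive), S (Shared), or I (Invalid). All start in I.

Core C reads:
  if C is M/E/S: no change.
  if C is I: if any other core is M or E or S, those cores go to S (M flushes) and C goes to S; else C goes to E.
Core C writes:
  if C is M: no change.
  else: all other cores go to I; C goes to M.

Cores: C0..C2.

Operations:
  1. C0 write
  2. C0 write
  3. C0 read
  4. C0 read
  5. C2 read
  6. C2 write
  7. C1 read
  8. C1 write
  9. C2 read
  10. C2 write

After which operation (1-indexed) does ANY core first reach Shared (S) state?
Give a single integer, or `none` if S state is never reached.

Op 1: C0 write [C0 write: invalidate none -> C0=M] -> [M,I,I]
Op 2: C0 write [C0 write: already M (modified), no change] -> [M,I,I]
Op 3: C0 read [C0 read: already in M, no change] -> [M,I,I]
Op 4: C0 read [C0 read: already in M, no change] -> [M,I,I]
Op 5: C2 read [C2 read from I: others=['C0=M'] -> C2=S, others downsized to S] -> [S,I,S]
  -> First S state at op 5; remaining ops need not be traced.

Answer: 5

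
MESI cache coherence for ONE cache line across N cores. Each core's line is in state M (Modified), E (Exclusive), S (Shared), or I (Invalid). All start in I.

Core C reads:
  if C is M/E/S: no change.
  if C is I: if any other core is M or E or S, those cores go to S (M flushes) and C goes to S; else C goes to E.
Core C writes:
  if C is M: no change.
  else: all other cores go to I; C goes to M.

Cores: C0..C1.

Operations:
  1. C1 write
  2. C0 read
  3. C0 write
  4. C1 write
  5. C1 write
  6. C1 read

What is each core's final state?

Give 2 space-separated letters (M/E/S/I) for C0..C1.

Answer: I M

Derivation:
Op 1: C1 write [C1 write: invalidate none -> C1=M] -> [I,M]
Op 2: C0 read [C0 read from I: others=['C1=M'] -> C0=S, others downsized to S] -> [S,S]
Op 3: C0 write [C0 write: invalidate ['C1=S'] -> C0=M] -> [M,I]
Op 4: C1 write [C1 write: invalidate ['C0=M'] -> C1=M] -> [I,M]
Op 5: C1 write [C1 write: already M (modified), no change] -> [I,M]
Op 6: C1 read [C1 read: already in M, no change] -> [I,M]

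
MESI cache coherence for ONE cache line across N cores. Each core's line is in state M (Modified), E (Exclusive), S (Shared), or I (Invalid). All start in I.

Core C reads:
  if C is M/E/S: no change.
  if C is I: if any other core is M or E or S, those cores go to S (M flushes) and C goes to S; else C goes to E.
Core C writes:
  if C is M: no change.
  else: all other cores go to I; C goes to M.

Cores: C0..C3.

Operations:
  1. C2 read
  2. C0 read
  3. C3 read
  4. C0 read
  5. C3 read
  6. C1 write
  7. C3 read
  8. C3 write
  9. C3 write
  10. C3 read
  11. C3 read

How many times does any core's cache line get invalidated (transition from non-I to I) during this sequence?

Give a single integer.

Answer: 4

Derivation:
Op 1: C2 read [C2 read from I: no other sharers -> C2=E (exclusive)] -> [I,I,E,I] (invalidations this op: 0; running total: 0)
Op 2: C0 read [C0 read from I: others=['C2=E'] -> C0=S, others downsized to S] -> [S,I,S,I] (invalidations this op: 0; running total: 0)
Op 3: C3 read [C3 read from I: others=['C0=S', 'C2=S'] -> C3=S, others downsized to S] -> [S,I,S,S] (invalidations this op: 0; running total: 0)
Op 4: C0 read [C0 read: already in S, no change] -> [S,I,S,S] (invalidations this op: 0; running total: 0)
Op 5: C3 read [C3 read: already in S, no change] -> [S,I,S,S] (invalidations this op: 0; running total: 0)
Op 6: C1 write [C1 write: invalidate ['C0=S', 'C2=S', 'C3=S'] -> C1=M] -> [I,M,I,I] (invalidations this op: 3; running total: 3)
Op 7: C3 read [C3 read from I: others=['C1=M'] -> C3=S, others downsized to S] -> [I,S,I,S] (invalidations this op: 0; running total: 3)
Op 8: C3 write [C3 write: invalidate ['C1=S'] -> C3=M] -> [I,I,I,M] (invalidations this op: 1; running total: 4)
Op 9: C3 write [C3 write: already M (modified), no change] -> [I,I,I,M] (invalidations this op: 0; running total: 4)
Op 10: C3 read [C3 read: already in M, no change] -> [I,I,I,M] (invalidations this op: 0; running total: 4)
Op 11: C3 read [C3 read: already in M, no change] -> [I,I,I,M] (invalidations this op: 0; running total: 4)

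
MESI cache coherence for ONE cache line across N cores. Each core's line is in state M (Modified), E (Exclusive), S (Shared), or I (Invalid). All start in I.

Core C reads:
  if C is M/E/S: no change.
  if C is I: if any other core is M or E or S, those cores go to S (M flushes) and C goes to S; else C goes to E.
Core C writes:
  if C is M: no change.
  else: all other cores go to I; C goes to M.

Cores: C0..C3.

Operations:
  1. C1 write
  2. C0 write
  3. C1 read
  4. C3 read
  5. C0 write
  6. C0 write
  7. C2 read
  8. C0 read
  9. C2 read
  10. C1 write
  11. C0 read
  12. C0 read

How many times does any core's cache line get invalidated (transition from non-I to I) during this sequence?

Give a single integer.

Answer: 5

Derivation:
Op 1: C1 write [C1 write: invalidate none -> C1=M] -> [I,M,I,I] (invalidations this op: 0; running total: 0)
Op 2: C0 write [C0 write: invalidate ['C1=M'] -> C0=M] -> [M,I,I,I] (invalidations this op: 1; running total: 1)
Op 3: C1 read [C1 read from I: others=['C0=M'] -> C1=S, others downsized to S] -> [S,S,I,I] (invalidations this op: 0; running total: 1)
Op 4: C3 read [C3 read from I: others=['C0=S', 'C1=S'] -> C3=S, others downsized to S] -> [S,S,I,S] (invalidations this op: 0; running total: 1)
Op 5: C0 write [C0 write: invalidate ['C1=S', 'C3=S'] -> C0=M] -> [M,I,I,I] (invalidations this op: 2; running total: 3)
Op 6: C0 write [C0 write: already M (modified), no change] -> [M,I,I,I] (invalidations this op: 0; running total: 3)
Op 7: C2 read [C2 read from I: others=['C0=M'] -> C2=S, others downsized to S] -> [S,I,S,I] (invalidations this op: 0; running total: 3)
Op 8: C0 read [C0 read: already in S, no change] -> [S,I,S,I] (invalidations this op: 0; running total: 3)
Op 9: C2 read [C2 read: already in S, no change] -> [S,I,S,I] (invalidations this op: 0; running total: 3)
Op 10: C1 write [C1 write: invalidate ['C0=S', 'C2=S'] -> C1=M] -> [I,M,I,I] (invalidations this op: 2; running total: 5)
Op 11: C0 read [C0 read from I: others=['C1=M'] -> C0=S, others downsized to S] -> [S,S,I,I] (invalidations this op: 0; running total: 5)
Op 12: C0 read [C0 read: already in S, no change] -> [S,S,I,I] (invalidations this op: 0; running total: 5)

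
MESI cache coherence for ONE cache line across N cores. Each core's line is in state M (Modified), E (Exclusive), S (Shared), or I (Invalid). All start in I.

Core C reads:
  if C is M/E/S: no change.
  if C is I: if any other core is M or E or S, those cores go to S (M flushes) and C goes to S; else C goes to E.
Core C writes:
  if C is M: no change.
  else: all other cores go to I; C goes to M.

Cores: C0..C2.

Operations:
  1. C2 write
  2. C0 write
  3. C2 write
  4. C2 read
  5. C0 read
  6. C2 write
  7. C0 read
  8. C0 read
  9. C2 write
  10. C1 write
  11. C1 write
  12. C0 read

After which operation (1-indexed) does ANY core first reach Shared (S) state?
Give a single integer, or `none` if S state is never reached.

Op 1: C2 write [C2 write: invalidate none -> C2=M] -> [I,I,M]
Op 2: C0 write [C0 write: invalidate ['C2=M'] -> C0=M] -> [M,I,I]
Op 3: C2 write [C2 write: invalidate ['C0=M'] -> C2=M] -> [I,I,M]
Op 4: C2 read [C2 read: already in M, no change] -> [I,I,M]
Op 5: C0 read [C0 read from I: others=['C2=M'] -> C0=S, others downsized to S] -> [S,I,S]
  -> First S state at op 5; remaining ops need not be traced.

Answer: 5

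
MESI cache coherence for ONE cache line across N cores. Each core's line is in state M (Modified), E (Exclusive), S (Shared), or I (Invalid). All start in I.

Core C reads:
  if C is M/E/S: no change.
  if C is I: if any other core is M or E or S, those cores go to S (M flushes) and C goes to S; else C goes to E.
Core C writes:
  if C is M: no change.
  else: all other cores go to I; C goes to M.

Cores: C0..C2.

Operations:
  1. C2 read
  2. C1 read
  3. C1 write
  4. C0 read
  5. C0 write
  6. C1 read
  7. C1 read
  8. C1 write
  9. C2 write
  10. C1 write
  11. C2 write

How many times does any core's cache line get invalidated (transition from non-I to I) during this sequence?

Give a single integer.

Op 1: C2 read [C2 read from I: no other sharers -> C2=E (exclusive)] -> [I,I,E] (invalidations this op: 0; running total: 0)
Op 2: C1 read [C1 read from I: others=['C2=E'] -> C1=S, others downsized to S] -> [I,S,S] (invalidations this op: 0; running total: 0)
Op 3: C1 write [C1 write: invalidate ['C2=S'] -> C1=M] -> [I,M,I] (invalidations this op: 1; running total: 1)
Op 4: C0 read [C0 read from I: others=['C1=M'] -> C0=S, others downsized to S] -> [S,S,I] (invalidations this op: 0; running total: 1)
Op 5: C0 write [C0 write: invalidate ['C1=S'] -> C0=M] -> [M,I,I] (invalidations this op: 1; running total: 2)
Op 6: C1 read [C1 read from I: others=['C0=M'] -> C1=S, others downsized to S] -> [S,S,I] (invalidations this op: 0; running total: 2)
Op 7: C1 read [C1 read: already in S, no change] -> [S,S,I] (invalidations this op: 0; running total: 2)
Op 8: C1 write [C1 write: invalidate ['C0=S'] -> C1=M] -> [I,M,I] (invalidations this op: 1; running total: 3)
Op 9: C2 write [C2 write: invalidate ['C1=M'] -> C2=M] -> [I,I,M] (invalidations this op: 1; running total: 4)
Op 10: C1 write [C1 write: invalidate ['C2=M'] -> C1=M] -> [I,M,I] (invalidations this op: 1; running total: 5)
Op 11: C2 write [C2 write: invalidate ['C1=M'] -> C2=M] -> [I,I,M] (invalidations this op: 1; running total: 6)

Answer: 6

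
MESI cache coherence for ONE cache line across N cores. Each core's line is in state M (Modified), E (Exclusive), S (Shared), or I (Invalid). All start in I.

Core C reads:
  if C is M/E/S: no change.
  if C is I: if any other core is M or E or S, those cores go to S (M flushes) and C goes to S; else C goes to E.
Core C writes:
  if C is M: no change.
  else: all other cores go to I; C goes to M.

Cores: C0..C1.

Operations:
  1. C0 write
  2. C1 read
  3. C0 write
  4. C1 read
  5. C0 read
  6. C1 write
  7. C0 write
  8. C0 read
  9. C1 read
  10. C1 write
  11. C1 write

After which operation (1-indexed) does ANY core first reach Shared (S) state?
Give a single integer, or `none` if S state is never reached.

Op 1: C0 write [C0 write: invalidate none -> C0=M] -> [M,I]
Op 2: C1 read [C1 read from I: others=['C0=M'] -> C1=S, others downsized to S] -> [S,S]
  -> First S state at op 2; remaining ops need not be traced.

Answer: 2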